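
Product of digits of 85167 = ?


8 × 5 × 1 × 6 × 7 = 1680


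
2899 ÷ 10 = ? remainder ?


2899 = 10 * 289 + 9
Check: 2890 + 9 = 2899

q = 289, r = 9


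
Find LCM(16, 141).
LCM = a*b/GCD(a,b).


GCD(16, 141) = 1
LCM = 16*141/1 = 2256/1 = 2256

LCM = 2256


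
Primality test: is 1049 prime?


Check divisors up to sqrt(1049) = 32.3883
No divisors found.
1049 is prime.

Yes, 1049 is prime


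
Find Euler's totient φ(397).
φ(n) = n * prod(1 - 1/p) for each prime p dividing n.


397 = 397
Prime factors: 397
φ(397) = 397 × (1-1/397)
= 397 × 396/397 = 396

φ(397) = 396


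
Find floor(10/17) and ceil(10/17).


10/17 = 0.5882
floor = 0
ceil = 1

floor = 0, ceil = 1


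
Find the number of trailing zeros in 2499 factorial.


floor(2499/5) = 499
floor(2499/25) = 99
floor(2499/125) = 19
floor(2499/625) = 3
Total = 620

620 trailing zeros


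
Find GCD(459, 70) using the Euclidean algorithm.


459 = 6 * 70 + 39
70 = 1 * 39 + 31
39 = 1 * 31 + 8
31 = 3 * 8 + 7
8 = 1 * 7 + 1
7 = 7 * 1 + 0
GCD = 1


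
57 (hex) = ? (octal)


57 (base 16) = 87 (decimal)
87 (decimal) = 127 (base 8)


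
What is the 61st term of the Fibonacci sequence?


Sequence: 1, 1, 2, 3, 5, 8, 13, 21, 34, 55, 89, 144, 233, 377, 610, 987, 1597, 2584, 4181, 6765, 10946, 17711, 28657, 46368, 75025, 121393, 196418, 317811, 514229, 832040, 1346269, 2178309, 3524578, 5702887, 9227465, 14930352, 24157817, 39088169, 63245986, 102334155, 165580141, 267914296, 433494437, 701408733, 1134903170, 1836311903, 2971215073, 4807526976, 7778742049, 12586269025, 20365011074, 32951280099, 53316291173, 86267571272, 139583862445, 225851433717, 365435296162, 591286729879, 956722026041, 1548008755920, 2504730781961
F(61) = 2504730781961


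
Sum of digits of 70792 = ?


7 + 0 + 7 + 9 + 2 = 25


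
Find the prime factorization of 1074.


1074 / 2 = 537
537 / 3 = 179
179 / 179 = 1
1074 = 2 × 3 × 179


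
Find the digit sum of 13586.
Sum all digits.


1 + 3 + 5 + 8 + 6 = 23


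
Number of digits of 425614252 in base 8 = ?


425614252 in base 8 = 3127455654
Number of digits = 10

10 digits (base 8)


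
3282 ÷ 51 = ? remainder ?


3282 = 51 * 64 + 18
Check: 3264 + 18 = 3282

q = 64, r = 18


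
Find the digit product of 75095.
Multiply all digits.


7 × 5 × 0 × 9 × 5 = 0


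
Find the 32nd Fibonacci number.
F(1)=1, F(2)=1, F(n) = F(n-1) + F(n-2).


Sequence: 1, 1, 2, 3, 5, 8, 13, 21, 34, 55, 89, 144, 233, 377, 610, 987, 1597, 2584, 4181, 6765, 10946, 17711, 28657, 46368, 75025, 121393, 196418, 317811, 514229, 832040, 1346269, 2178309
F(32) = 2178309


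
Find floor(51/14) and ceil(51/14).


51/14 = 3.6429
floor = 3
ceil = 4

floor = 3, ceil = 4


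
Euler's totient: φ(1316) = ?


1316 = 2^2 × 7 × 47
Prime factors: 2, 7, 47
φ(1316) = 1316 × (1-1/2) × (1-1/7) × (1-1/47)
= 1316 × 1/2 × 6/7 × 46/47 = 552

φ(1316) = 552


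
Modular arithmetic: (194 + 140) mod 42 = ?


194 + 140 = 334
334 mod 42 = 40


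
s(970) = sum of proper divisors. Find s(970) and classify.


Proper divisors: 1, 2, 5, 10, 97, 194, 485
Sum = 1 + 2 + 5 + 10 + 97 + 194 + 485 = 794
794 < 970 → deficient

s(970) = 794 (deficient)


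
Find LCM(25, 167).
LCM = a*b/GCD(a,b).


GCD(25, 167) = 1
LCM = 25*167/1 = 4175/1 = 4175

LCM = 4175


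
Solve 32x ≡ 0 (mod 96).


GCD(32, 96) = 32 divides 0
Divide: 1x ≡ 0 (mod 3)
x ≡ 0 (mod 3)


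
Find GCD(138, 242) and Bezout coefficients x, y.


Tabular extended Euclidean (each row: r = 138*s + 242*t):
r=138, s=1, t=0
r=242, s=0, t=1
q=0: r=138, s=1, t=0   [138*(1) + 242*(0) = 138]
q=1: r=104, s=-1, t=1   [138*(-1) + 242*(1) = 104]
q=1: r=34, s=2, t=-1   [138*(2) + 242*(-1) = 34]
q=3: r=2, s=-7, t=4   [138*(-7) + 242*(4) = 2]
q=17: r=0, s=121, t=-69   [138*(121) + 242*(-69) = 0]
GCD = 2; from the row with r=2: x=-7, y=4
Check: 138*(-7) + 242*(4) = -966 + 968 = 2

GCD = 2, x = -7, y = 4


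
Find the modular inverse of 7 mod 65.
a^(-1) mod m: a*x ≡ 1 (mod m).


Use the extended Euclidean algorithm on (65, 7); each row r = 65*s + 7*t:
r=65, s=1, t=0
r=7, s=0, t=1
q=9: r=2, s=1, t=-9   [65*(1) + 7*(-9) = 2]
q=3: r=1, s=-3, t=28   [65*(-3) + 7*(28) = 1]
q=2: r=0, s=7, t=-65   [65*(7) + 7*(-65) = 0]
GCD = 1 with t = 28, so 7*(28) ≡ 1 (mod 65)
Inverse = 28 mod 65 = 28
Check: 7 * 28 = 196 ≡ 1 (mod 65)

7^(-1) ≡ 28 (mod 65)


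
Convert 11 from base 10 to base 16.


11 (base 10) = 11 (decimal)
11 (decimal) = B (base 16)


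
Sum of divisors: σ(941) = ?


Divisors of 941: 1, 941
Sum = 1 + 941 = 942

σ(941) = 942


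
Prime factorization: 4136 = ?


4136 / 2 = 2068
2068 / 2 = 1034
1034 / 2 = 517
517 / 11 = 47
47 / 47 = 1
4136 = 2^3 × 11 × 47


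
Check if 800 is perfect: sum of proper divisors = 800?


Proper divisors of 800: 1, 2, 4, 5, 8, 10, 16, 20, 25, 32, 40, 50, 80, 100, 160, 200, 400
Sum = 1 + 2 + 4 + 5 + 8 + 10 + 16 + 20 + 25 + 32 + 40 + 50 + 80 + 100 + 160 + 200 + 400 = 1153

No, 800 is not perfect (1153 ≠ 800)


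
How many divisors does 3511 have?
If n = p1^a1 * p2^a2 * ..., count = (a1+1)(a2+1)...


3511 = 3511^1
d(3511) = (1+1) = 2

2 divisors


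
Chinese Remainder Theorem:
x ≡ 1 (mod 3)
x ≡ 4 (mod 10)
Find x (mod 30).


M = 3*10 = 30
M1 = M/3 = 10, M2 = M/10 = 3
M1^(-1) mod 3 = 1, M2^(-1) mod 10 = 7
x = 1*10*1 + 4*3*7 = 94
94 mod 30 = 4
Check: 4 mod 3 = 1 ✓, 4 mod 10 = 4 ✓

x ≡ 4 (mod 30)


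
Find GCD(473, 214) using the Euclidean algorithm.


473 = 2 * 214 + 45
214 = 4 * 45 + 34
45 = 1 * 34 + 11
34 = 3 * 11 + 1
11 = 11 * 1 + 0
GCD = 1


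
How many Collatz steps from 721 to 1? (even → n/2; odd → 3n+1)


721 → 2164 → 1082 → 541 → 1624 → 812 → 406 → 203 → 610 → 305 → 916 → 458 → 229 → 688 → 344 → 172 → 86 → 43 → 130 → 65 → 196 → 98 → 49 → 148 → 74 → 37 → 112 → 56 → 28 → 14 → 7 → 22 → 11 → 34 → 17 → 52 → 26 → 13 → 40 → 20 → 10 → 5 → 16 → 8 → 4 → 2 → 1
Total steps = 46

46 steps


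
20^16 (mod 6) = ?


20^1 mod 6 = 2
20^2 mod 6 = 4
20^3 mod 6 = 2
20^4 mod 6 = 4
20^5 mod 6 = 2
20^6 mod 6 = 4
20^7 mod 6 = 2
20^8 mod 6 = 4
20^9 mod 6 = 2
20^10 mod 6 = 4
20^11 mod 6 = 2
20^12 mod 6 = 4
20^13 mod 6 = 2
20^14 mod 6 = 4
20^15 mod 6 = 2
20^16 mod 6 = 4


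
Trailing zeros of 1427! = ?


floor(1427/5) = 285
floor(1427/25) = 57
floor(1427/125) = 11
floor(1427/625) = 2
Total = 355

355 trailing zeros


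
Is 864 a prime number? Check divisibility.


864 / 2 = 432 (exact division)
864 is NOT prime.

No, 864 is not prime


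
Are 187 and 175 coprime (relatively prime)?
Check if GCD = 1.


Euclidean algorithm:
187 = 1 * 175 + 12
175 = 14 * 12 + 7
12 = 1 * 7 + 5
7 = 1 * 5 + 2
5 = 2 * 2 + 1
2 = 2 * 1 + 0
GCD(187, 175) = 1

Yes, coprime (GCD = 1)


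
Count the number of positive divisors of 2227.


2227 = 17^1 × 131^1
d(2227) = (1+1) × (1+1) = 4

4 divisors


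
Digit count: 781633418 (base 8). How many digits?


781633418 in base 8 = 5645543612
Number of digits = 10

10 digits (base 8)


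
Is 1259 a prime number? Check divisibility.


Check divisors up to sqrt(1259) = 35.4824
No divisors found.
1259 is prime.

Yes, 1259 is prime


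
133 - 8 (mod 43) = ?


133 - 8 = 125
125 mod 43 = 39


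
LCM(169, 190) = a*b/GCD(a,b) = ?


GCD(169, 190) = 1
LCM = 169*190/1 = 32110/1 = 32110

LCM = 32110


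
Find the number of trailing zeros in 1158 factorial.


floor(1158/5) = 231
floor(1158/25) = 46
floor(1158/125) = 9
floor(1158/625) = 1
Total = 287

287 trailing zeros


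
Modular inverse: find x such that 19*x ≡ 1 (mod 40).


Use the extended Euclidean algorithm on (40, 19); each row r = 40*s + 19*t:
r=40, s=1, t=0
r=19, s=0, t=1
q=2: r=2, s=1, t=-2   [40*(1) + 19*(-2) = 2]
q=9: r=1, s=-9, t=19   [40*(-9) + 19*(19) = 1]
q=2: r=0, s=19, t=-40   [40*(19) + 19*(-40) = 0]
GCD = 1 with t = 19, so 19*(19) ≡ 1 (mod 40)
Inverse = 19 mod 40 = 19
Check: 19 * 19 = 361 ≡ 1 (mod 40)

19^(-1) ≡ 19 (mod 40)


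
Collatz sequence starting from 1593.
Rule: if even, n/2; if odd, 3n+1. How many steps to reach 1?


1593 → 4780 → 2390 → 1195 → 3586 → 1793 → 5380 → 2690 → 1345 → 4036 → 2018 → 1009 → 3028 → 1514 → 757 → 2272 → 1136 → 568 → 284 → 142 → 71 → 214 → 107 → 322 → 161 → 484 → 242 → 121 → 364 → 182 → 91 → 274 → 137 → 412 → 206 → 103 → 310 → 155 → 466 → 233 → 700 → 350 → 175 → 526 → 263 → 790 → 395 → 1186 → 593 → 1780 → 890 → 445 → 1336 → 668 → 334 → 167 → 502 → 251 → 754 → 377 → 1132 → 566 → 283 → 850 → 425 → 1276 → 638 → 319 → 958 → 479 → 1438 → 719 → 2158 → 1079 → 3238 → 1619 → 4858 → 2429 → 7288 → 3644 → 1822 → 911 → 2734 → 1367 → 4102 → 2051 → 6154 → 3077 → 9232 → 4616 → 2308 → 1154 → 577 → 1732 → 866 → 433 → 1300 → 650 → 325 → 976 → 488 → 244 → 122 → 61 → 184 → 92 → 46 → 23 → 70 → 35 → 106 → 53 → 160 → 80 → 40 → 20 → 10 → 5 → 16 → 8 → 4 → 2 → 1
Total steps = 122

122 steps


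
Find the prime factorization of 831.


831 / 3 = 277
277 / 277 = 1
831 = 3 × 277


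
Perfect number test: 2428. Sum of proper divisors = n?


Proper divisors of 2428: 1, 2, 4, 607, 1214
Sum = 1 + 2 + 4 + 607 + 1214 = 1828

No, 2428 is not perfect (1828 ≠ 2428)


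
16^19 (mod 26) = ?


16^1 mod 26 = 16
16^2 mod 26 = 22
16^3 mod 26 = 14
16^4 mod 26 = 16
16^5 mod 26 = 22
16^6 mod 26 = 14
16^7 mod 26 = 16
16^8 mod 26 = 22
16^9 mod 26 = 14
16^10 mod 26 = 16
16^11 mod 26 = 22
16^12 mod 26 = 14
16^13 mod 26 = 16
16^14 mod 26 = 22
16^15 mod 26 = 14
16^16 mod 26 = 16
16^17 mod 26 = 22
16^18 mod 26 = 14
16^19 mod 26 = 16


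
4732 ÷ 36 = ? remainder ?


4732 = 36 * 131 + 16
Check: 4716 + 16 = 4732

q = 131, r = 16


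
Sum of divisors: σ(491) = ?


Divisors of 491: 1, 491
Sum = 1 + 491 = 492

σ(491) = 492


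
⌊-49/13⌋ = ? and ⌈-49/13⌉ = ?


-49/13 = -3.7692
floor = -4
ceil = -3

floor = -4, ceil = -3


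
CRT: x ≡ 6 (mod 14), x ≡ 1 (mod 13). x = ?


M = 14*13 = 182
M1 = M/14 = 13, M2 = M/13 = 14
M1^(-1) mod 14 = 13, M2^(-1) mod 13 = 1
x = 6*13*13 + 1*14*1 = 1028
1028 mod 182 = 118
Check: 118 mod 14 = 6 ✓, 118 mod 13 = 1 ✓

x ≡ 118 (mod 182)


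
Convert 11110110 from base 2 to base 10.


11110110 (base 2) = 246 (decimal)
246 (decimal) = 246 (base 10)


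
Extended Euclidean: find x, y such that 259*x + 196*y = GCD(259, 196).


Tabular extended Euclidean (each row: r = 259*s + 196*t):
r=259, s=1, t=0
r=196, s=0, t=1
q=1: r=63, s=1, t=-1   [259*(1) + 196*(-1) = 63]
q=3: r=7, s=-3, t=4   [259*(-3) + 196*(4) = 7]
q=9: r=0, s=28, t=-37   [259*(28) + 196*(-37) = 0]
GCD = 7; from the row with r=7: x=-3, y=4
Check: 259*(-3) + 196*(4) = -777 + 784 = 7

GCD = 7, x = -3, y = 4


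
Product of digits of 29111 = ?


2 × 9 × 1 × 1 × 1 = 18


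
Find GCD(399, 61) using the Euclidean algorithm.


399 = 6 * 61 + 33
61 = 1 * 33 + 28
33 = 1 * 28 + 5
28 = 5 * 5 + 3
5 = 1 * 3 + 2
3 = 1 * 2 + 1
2 = 2 * 1 + 0
GCD = 1


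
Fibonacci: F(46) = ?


Sequence: 1, 1, 2, 3, 5, 8, 13, 21, 34, 55, 89, 144, 233, 377, 610, 987, 1597, 2584, 4181, 6765, 10946, 17711, 28657, 46368, 75025, 121393, 196418, 317811, 514229, 832040, 1346269, 2178309, 3524578, 5702887, 9227465, 14930352, 24157817, 39088169, 63245986, 102334155, 165580141, 267914296, 433494437, 701408733, 1134903170, 1836311903
F(46) = 1836311903


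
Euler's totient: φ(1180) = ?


1180 = 2^2 × 5 × 59
Prime factors: 2, 5, 59
φ(1180) = 1180 × (1-1/2) × (1-1/5) × (1-1/59)
= 1180 × 1/2 × 4/5 × 58/59 = 464

φ(1180) = 464


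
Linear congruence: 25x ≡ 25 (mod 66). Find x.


GCD(25, 66) = 1, unique solution
a^(-1) mod 66 = 37
x = 37 * 25 mod 66 = 1

x ≡ 1 (mod 66)


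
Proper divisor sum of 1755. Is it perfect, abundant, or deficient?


Proper divisors: 1, 3, 5, 9, 13, 15, 27, 39, 45, 65, 117, 135, 195, 351, 585
Sum = 1 + 3 + 5 + 9 + 13 + 15 + 27 + 39 + 45 + 65 + 117 + 135 + 195 + 351 + 585 = 1605
1605 < 1755 → deficient

s(1755) = 1605 (deficient)


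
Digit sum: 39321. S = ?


3 + 9 + 3 + 2 + 1 = 18


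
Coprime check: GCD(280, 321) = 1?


Euclidean algorithm:
321 = 1 * 280 + 41
280 = 6 * 41 + 34
41 = 1 * 34 + 7
34 = 4 * 7 + 6
7 = 1 * 6 + 1
6 = 6 * 1 + 0
GCD(280, 321) = 1

Yes, coprime (GCD = 1)


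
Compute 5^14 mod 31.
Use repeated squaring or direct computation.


5^1 mod 31 = 5
5^2 mod 31 = 25
5^3 mod 31 = 1
5^4 mod 31 = 5
5^5 mod 31 = 25
5^6 mod 31 = 1
5^7 mod 31 = 5
5^8 mod 31 = 25
5^9 mod 31 = 1
5^10 mod 31 = 5
5^11 mod 31 = 25
5^12 mod 31 = 1
5^13 mod 31 = 5
5^14 mod 31 = 25


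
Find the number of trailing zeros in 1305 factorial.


floor(1305/5) = 261
floor(1305/25) = 52
floor(1305/125) = 10
floor(1305/625) = 2
Total = 325

325 trailing zeros


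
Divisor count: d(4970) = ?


4970 = 2^1 × 5^1 × 7^1 × 71^1
d(4970) = (1+1) × (1+1) × (1+1) × (1+1) = 16

16 divisors


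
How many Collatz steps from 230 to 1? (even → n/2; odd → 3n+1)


230 → 115 → 346 → 173 → 520 → 260 → 130 → 65 → 196 → 98 → 49 → 148 → 74 → 37 → 112 → 56 → 28 → 14 → 7 → 22 → 11 → 34 → 17 → 52 → 26 → 13 → 40 → 20 → 10 → 5 → 16 → 8 → 4 → 2 → 1
Total steps = 34

34 steps


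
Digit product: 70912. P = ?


7 × 0 × 9 × 1 × 2 = 0


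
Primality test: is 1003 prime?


1003 / 17 = 59 (exact division)
1003 is NOT prime.

No, 1003 is not prime


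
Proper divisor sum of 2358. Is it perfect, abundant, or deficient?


Proper divisors: 1, 2, 3, 6, 9, 18, 131, 262, 393, 786, 1179
Sum = 1 + 2 + 3 + 6 + 9 + 18 + 131 + 262 + 393 + 786 + 1179 = 2790
2790 > 2358 → abundant

s(2358) = 2790 (abundant)


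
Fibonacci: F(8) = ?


Sequence: 1, 1, 2, 3, 5, 8, 13, 21
F(8) = 21


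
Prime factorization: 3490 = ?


3490 / 2 = 1745
1745 / 5 = 349
349 / 349 = 1
3490 = 2 × 5 × 349


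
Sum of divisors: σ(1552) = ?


Divisors of 1552: 1, 2, 4, 8, 16, 97, 194, 388, 776, 1552
Sum = 1 + 2 + 4 + 8 + 16 + 97 + 194 + 388 + 776 + 1552 = 3038

σ(1552) = 3038


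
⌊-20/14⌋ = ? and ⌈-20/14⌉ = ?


-20/14 = -1.4286
floor = -2
ceil = -1

floor = -2, ceil = -1


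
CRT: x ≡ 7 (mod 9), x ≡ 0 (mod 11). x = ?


M = 9*11 = 99
M1 = M/9 = 11, M2 = M/11 = 9
M1^(-1) mod 9 = 5, M2^(-1) mod 11 = 5
x = 7*11*5 + 0*9*5 = 385
385 mod 99 = 88
Check: 88 mod 9 = 7 ✓, 88 mod 11 = 0 ✓

x ≡ 88 (mod 99)


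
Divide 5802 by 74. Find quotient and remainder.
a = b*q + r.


5802 = 74 * 78 + 30
Check: 5772 + 30 = 5802

q = 78, r = 30


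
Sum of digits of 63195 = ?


6 + 3 + 1 + 9 + 5 = 24


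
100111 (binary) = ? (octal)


100111 (base 2) = 39 (decimal)
39 (decimal) = 47 (base 8)


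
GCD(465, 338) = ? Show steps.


465 = 1 * 338 + 127
338 = 2 * 127 + 84
127 = 1 * 84 + 43
84 = 1 * 43 + 41
43 = 1 * 41 + 2
41 = 20 * 2 + 1
2 = 2 * 1 + 0
GCD = 1


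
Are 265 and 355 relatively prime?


Euclidean algorithm:
355 = 1 * 265 + 90
265 = 2 * 90 + 85
90 = 1 * 85 + 5
85 = 17 * 5 + 0
GCD(265, 355) = 5

No, not coprime (GCD = 5)


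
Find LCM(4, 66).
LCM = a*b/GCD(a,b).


GCD(4, 66) = 2
LCM = 4*66/2 = 264/2 = 132

LCM = 132


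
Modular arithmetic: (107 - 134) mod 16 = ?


107 - 134 = -27
-27 mod 16 = 5


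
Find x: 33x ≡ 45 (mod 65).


GCD(33, 65) = 1, unique solution
a^(-1) mod 65 = 2
x = 2 * 45 mod 65 = 25

x ≡ 25 (mod 65)


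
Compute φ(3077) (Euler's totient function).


3077 = 17 × 181
Prime factors: 17, 181
φ(3077) = 3077 × (1-1/17) × (1-1/181)
= 3077 × 16/17 × 180/181 = 2880

φ(3077) = 2880


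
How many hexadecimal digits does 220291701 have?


220291701 in base 16 = D216275
Number of digits = 7

7 digits (base 16)


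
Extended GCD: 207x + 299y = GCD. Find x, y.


Tabular extended Euclidean (each row: r = 207*s + 299*t):
r=207, s=1, t=0
r=299, s=0, t=1
q=0: r=207, s=1, t=0   [207*(1) + 299*(0) = 207]
q=1: r=92, s=-1, t=1   [207*(-1) + 299*(1) = 92]
q=2: r=23, s=3, t=-2   [207*(3) + 299*(-2) = 23]
q=4: r=0, s=-13, t=9   [207*(-13) + 299*(9) = 0]
GCD = 23; from the row with r=23: x=3, y=-2
Check: 207*(3) + 299*(-2) = 621 - 598 = 23

GCD = 23, x = 3, y = -2


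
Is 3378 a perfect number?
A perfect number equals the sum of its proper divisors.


Proper divisors of 3378: 1, 2, 3, 6, 563, 1126, 1689
Sum = 1 + 2 + 3 + 6 + 563 + 1126 + 1689 = 3390

No, 3378 is not perfect (3390 ≠ 3378)


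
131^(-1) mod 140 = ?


Use the extended Euclidean algorithm on (140, 131); each row r = 140*s + 131*t:
r=140, s=1, t=0
r=131, s=0, t=1
q=1: r=9, s=1, t=-1   [140*(1) + 131*(-1) = 9]
q=14: r=5, s=-14, t=15   [140*(-14) + 131*(15) = 5]
q=1: r=4, s=15, t=-16   [140*(15) + 131*(-16) = 4]
q=1: r=1, s=-29, t=31   [140*(-29) + 131*(31) = 1]
q=4: r=0, s=131, t=-140   [140*(131) + 131*(-140) = 0]
GCD = 1 with t = 31, so 131*(31) ≡ 1 (mod 140)
Inverse = 31 mod 140 = 31
Check: 131 * 31 = 4061 ≡ 1 (mod 140)

131^(-1) ≡ 31 (mod 140)


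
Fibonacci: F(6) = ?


Sequence: 1, 1, 2, 3, 5, 8
F(6) = 8


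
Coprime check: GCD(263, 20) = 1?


Euclidean algorithm:
263 = 13 * 20 + 3
20 = 6 * 3 + 2
3 = 1 * 2 + 1
2 = 2 * 1 + 0
GCD(263, 20) = 1

Yes, coprime (GCD = 1)


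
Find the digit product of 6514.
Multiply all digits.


6 × 5 × 1 × 4 = 120


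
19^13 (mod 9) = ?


19^1 mod 9 = 1
19^2 mod 9 = 1
19^3 mod 9 = 1
19^4 mod 9 = 1
19^5 mod 9 = 1
19^6 mod 9 = 1
19^7 mod 9 = 1
19^8 mod 9 = 1
19^9 mod 9 = 1
19^10 mod 9 = 1
19^11 mod 9 = 1
19^12 mod 9 = 1
19^13 mod 9 = 1


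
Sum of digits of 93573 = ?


9 + 3 + 5 + 7 + 3 = 27


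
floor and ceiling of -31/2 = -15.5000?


-31/2 = -15.5000
floor = -16
ceil = -15

floor = -16, ceil = -15


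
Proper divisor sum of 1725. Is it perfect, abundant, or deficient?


Proper divisors: 1, 3, 5, 15, 23, 25, 69, 75, 115, 345, 575
Sum = 1 + 3 + 5 + 15 + 23 + 25 + 69 + 75 + 115 + 345 + 575 = 1251
1251 < 1725 → deficient

s(1725) = 1251 (deficient)


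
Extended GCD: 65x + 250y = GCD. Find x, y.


Tabular extended Euclidean (each row: r = 65*s + 250*t):
r=65, s=1, t=0
r=250, s=0, t=1
q=0: r=65, s=1, t=0   [65*(1) + 250*(0) = 65]
q=3: r=55, s=-3, t=1   [65*(-3) + 250*(1) = 55]
q=1: r=10, s=4, t=-1   [65*(4) + 250*(-1) = 10]
q=5: r=5, s=-23, t=6   [65*(-23) + 250*(6) = 5]
q=2: r=0, s=50, t=-13   [65*(50) + 250*(-13) = 0]
GCD = 5; from the row with r=5: x=-23, y=6
Check: 65*(-23) + 250*(6) = -1495 + 1500 = 5

GCD = 5, x = -23, y = 6


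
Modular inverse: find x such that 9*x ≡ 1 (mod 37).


Use the extended Euclidean algorithm on (37, 9); each row r = 37*s + 9*t:
r=37, s=1, t=0
r=9, s=0, t=1
q=4: r=1, s=1, t=-4   [37*(1) + 9*(-4) = 1]
q=9: r=0, s=-9, t=37   [37*(-9) + 9*(37) = 0]
GCD = 1 with t = -4, so 9*(-4) ≡ 1 (mod 37)
Inverse = -4 mod 37 = 33
Check: 9 * 33 = 297 ≡ 1 (mod 37)

9^(-1) ≡ 33 (mod 37)


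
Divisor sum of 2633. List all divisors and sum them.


Divisors of 2633: 1, 2633
Sum = 1 + 2633 = 2634

σ(2633) = 2634


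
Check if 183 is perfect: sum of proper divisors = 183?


Proper divisors of 183: 1, 3, 61
Sum = 1 + 3 + 61 = 65

No, 183 is not perfect (65 ≠ 183)


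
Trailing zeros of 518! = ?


floor(518/5) = 103
floor(518/25) = 20
floor(518/125) = 4
Total = 127

127 trailing zeros


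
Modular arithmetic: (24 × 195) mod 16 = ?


24 × 195 = 4680
4680 mod 16 = 8


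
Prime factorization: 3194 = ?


3194 / 2 = 1597
1597 / 1597 = 1
3194 = 2 × 1597


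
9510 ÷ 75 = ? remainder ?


9510 = 75 * 126 + 60
Check: 9450 + 60 = 9510

q = 126, r = 60


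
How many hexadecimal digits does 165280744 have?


165280744 in base 16 = 9D9FBE8
Number of digits = 7

7 digits (base 16)


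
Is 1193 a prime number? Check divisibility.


Check divisors up to sqrt(1193) = 34.5398
No divisors found.
1193 is prime.

Yes, 1193 is prime


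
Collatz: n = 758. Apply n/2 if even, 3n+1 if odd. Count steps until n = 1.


758 → 379 → 1138 → 569 → 1708 → 854 → 427 → 1282 → 641 → 1924 → 962 → 481 → 1444 → 722 → 361 → 1084 → 542 → 271 → 814 → 407 → 1222 → 611 → 1834 → 917 → 2752 → 1376 → 688 → 344 → 172 → 86 → 43 → 130 → 65 → 196 → 98 → 49 → 148 → 74 → 37 → 112 → 56 → 28 → 14 → 7 → 22 → 11 → 34 → 17 → 52 → 26 → 13 → 40 → 20 → 10 → 5 → 16 → 8 → 4 → 2 → 1
Total steps = 59

59 steps


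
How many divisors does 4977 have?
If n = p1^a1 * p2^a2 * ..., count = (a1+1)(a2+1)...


4977 = 3^2 × 7^1 × 79^1
d(4977) = (2+1) × (1+1) × (1+1) = 12

12 divisors


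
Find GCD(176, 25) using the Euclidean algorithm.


176 = 7 * 25 + 1
25 = 25 * 1 + 0
GCD = 1


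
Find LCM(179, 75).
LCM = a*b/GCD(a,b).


GCD(179, 75) = 1
LCM = 179*75/1 = 13425/1 = 13425

LCM = 13425


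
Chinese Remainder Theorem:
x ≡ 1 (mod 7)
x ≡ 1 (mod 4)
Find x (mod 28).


M = 7*4 = 28
M1 = M/7 = 4, M2 = M/4 = 7
M1^(-1) mod 7 = 2, M2^(-1) mod 4 = 3
x = 1*4*2 + 1*7*3 = 29
29 mod 28 = 1
Check: 1 mod 7 = 1 ✓, 1 mod 4 = 1 ✓

x ≡ 1 (mod 28)


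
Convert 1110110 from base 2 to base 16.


1110110 (base 2) = 118 (decimal)
118 (decimal) = 76 (base 16)


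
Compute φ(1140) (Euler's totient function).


1140 = 2^2 × 3 × 5 × 19
Prime factors: 2, 3, 5, 19
φ(1140) = 1140 × (1-1/2) × (1-1/3) × (1-1/5) × (1-1/19)
= 1140 × 1/2 × 2/3 × 4/5 × 18/19 = 288

φ(1140) = 288


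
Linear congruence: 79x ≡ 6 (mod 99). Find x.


GCD(79, 99) = 1, unique solution
a^(-1) mod 99 = 94
x = 94 * 6 mod 99 = 69

x ≡ 69 (mod 99)


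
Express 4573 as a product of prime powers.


4573 / 17 = 269
269 / 269 = 1
4573 = 17 × 269


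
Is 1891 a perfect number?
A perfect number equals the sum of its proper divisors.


Proper divisors of 1891: 1, 31, 61
Sum = 1 + 31 + 61 = 93

No, 1891 is not perfect (93 ≠ 1891)


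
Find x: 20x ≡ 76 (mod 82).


GCD(20, 82) = 2 divides 76
Divide: 10x ≡ 38 (mod 41)
x ≡ 12 (mod 41)


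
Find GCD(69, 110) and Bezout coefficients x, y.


Tabular extended Euclidean (each row: r = 69*s + 110*t):
r=69, s=1, t=0
r=110, s=0, t=1
q=0: r=69, s=1, t=0   [69*(1) + 110*(0) = 69]
q=1: r=41, s=-1, t=1   [69*(-1) + 110*(1) = 41]
q=1: r=28, s=2, t=-1   [69*(2) + 110*(-1) = 28]
q=1: r=13, s=-3, t=2   [69*(-3) + 110*(2) = 13]
q=2: r=2, s=8, t=-5   [69*(8) + 110*(-5) = 2]
q=6: r=1, s=-51, t=32   [69*(-51) + 110*(32) = 1]
q=2: r=0, s=110, t=-69   [69*(110) + 110*(-69) = 0]
GCD = 1; from the row with r=1: x=-51, y=32
Check: 69*(-51) + 110*(32) = -3519 + 3520 = 1

GCD = 1, x = -51, y = 32


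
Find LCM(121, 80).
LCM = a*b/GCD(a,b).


GCD(121, 80) = 1
LCM = 121*80/1 = 9680/1 = 9680

LCM = 9680


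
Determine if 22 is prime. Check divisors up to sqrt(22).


22 / 2 = 11 (exact division)
22 is NOT prime.

No, 22 is not prime


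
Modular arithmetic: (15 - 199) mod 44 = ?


15 - 199 = -184
-184 mod 44 = 36


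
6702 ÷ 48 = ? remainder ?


6702 = 48 * 139 + 30
Check: 6672 + 30 = 6702

q = 139, r = 30


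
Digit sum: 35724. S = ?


3 + 5 + 7 + 2 + 4 = 21


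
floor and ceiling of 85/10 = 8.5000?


85/10 = 8.5000
floor = 8
ceil = 9

floor = 8, ceil = 9


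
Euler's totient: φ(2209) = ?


2209 = 47^2
Prime factors: 47
φ(2209) = 2209 × (1-1/47)
= 2209 × 46/47 = 2162

φ(2209) = 2162


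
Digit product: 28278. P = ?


2 × 8 × 2 × 7 × 8 = 1792


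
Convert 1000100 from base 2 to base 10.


1000100 (base 2) = 68 (decimal)
68 (decimal) = 68 (base 10)


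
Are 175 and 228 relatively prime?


Euclidean algorithm:
228 = 1 * 175 + 53
175 = 3 * 53 + 16
53 = 3 * 16 + 5
16 = 3 * 5 + 1
5 = 5 * 1 + 0
GCD(175, 228) = 1

Yes, coprime (GCD = 1)


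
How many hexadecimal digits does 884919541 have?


884919541 in base 16 = 34BECCF5
Number of digits = 8

8 digits (base 16)


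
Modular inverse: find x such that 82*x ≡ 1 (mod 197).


Use the extended Euclidean algorithm on (197, 82); each row r = 197*s + 82*t:
r=197, s=1, t=0
r=82, s=0, t=1
q=2: r=33, s=1, t=-2   [197*(1) + 82*(-2) = 33]
q=2: r=16, s=-2, t=5   [197*(-2) + 82*(5) = 16]
q=2: r=1, s=5, t=-12   [197*(5) + 82*(-12) = 1]
q=16: r=0, s=-82, t=197   [197*(-82) + 82*(197) = 0]
GCD = 1 with t = -12, so 82*(-12) ≡ 1 (mod 197)
Inverse = -12 mod 197 = 185
Check: 82 * 185 = 15170 ≡ 1 (mod 197)

82^(-1) ≡ 185 (mod 197)


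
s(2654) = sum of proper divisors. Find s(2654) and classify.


Proper divisors: 1, 2, 1327
Sum = 1 + 2 + 1327 = 1330
1330 < 2654 → deficient

s(2654) = 1330 (deficient)


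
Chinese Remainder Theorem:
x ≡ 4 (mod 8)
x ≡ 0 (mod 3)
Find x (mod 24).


M = 8*3 = 24
M1 = M/8 = 3, M2 = M/3 = 8
M1^(-1) mod 8 = 3, M2^(-1) mod 3 = 2
x = 4*3*3 + 0*8*2 = 36
36 mod 24 = 12
Check: 12 mod 8 = 4 ✓, 12 mod 3 = 0 ✓

x ≡ 12 (mod 24)


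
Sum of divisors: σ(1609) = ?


Divisors of 1609: 1, 1609
Sum = 1 + 1609 = 1610

σ(1609) = 1610


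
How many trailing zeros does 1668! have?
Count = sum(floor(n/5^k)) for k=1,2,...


floor(1668/5) = 333
floor(1668/25) = 66
floor(1668/125) = 13
floor(1668/625) = 2
Total = 414

414 trailing zeros


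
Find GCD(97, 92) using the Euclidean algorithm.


97 = 1 * 92 + 5
92 = 18 * 5 + 2
5 = 2 * 2 + 1
2 = 2 * 1 + 0
GCD = 1


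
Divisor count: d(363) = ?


363 = 3^1 × 11^2
d(363) = (1+1) × (2+1) = 6

6 divisors


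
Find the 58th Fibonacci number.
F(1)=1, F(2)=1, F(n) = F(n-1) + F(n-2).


Sequence: 1, 1, 2, 3, 5, 8, 13, 21, 34, 55, 89, 144, 233, 377, 610, 987, 1597, 2584, 4181, 6765, 10946, 17711, 28657, 46368, 75025, 121393, 196418, 317811, 514229, 832040, 1346269, 2178309, 3524578, 5702887, 9227465, 14930352, 24157817, 39088169, 63245986, 102334155, 165580141, 267914296, 433494437, 701408733, 1134903170, 1836311903, 2971215073, 4807526976, 7778742049, 12586269025, 20365011074, 32951280099, 53316291173, 86267571272, 139583862445, 225851433717, 365435296162, 591286729879
F(58) = 591286729879


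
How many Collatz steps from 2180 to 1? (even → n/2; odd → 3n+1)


2180 → 1090 → 545 → 1636 → 818 → 409 → 1228 → 614 → 307 → 922 → 461 → 1384 → 692 → 346 → 173 → 520 → 260 → 130 → 65 → 196 → 98 → 49 → 148 → 74 → 37 → 112 → 56 → 28 → 14 → 7 → 22 → 11 → 34 → 17 → 52 → 26 → 13 → 40 → 20 → 10 → 5 → 16 → 8 → 4 → 2 → 1
Total steps = 45

45 steps


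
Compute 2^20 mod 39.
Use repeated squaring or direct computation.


2^1 mod 39 = 2
2^2 mod 39 = 4
2^3 mod 39 = 8
2^4 mod 39 = 16
2^5 mod 39 = 32
2^6 mod 39 = 25
2^7 mod 39 = 11
2^8 mod 39 = 22
2^9 mod 39 = 5
2^10 mod 39 = 10
2^11 mod 39 = 20
2^12 mod 39 = 1
2^13 mod 39 = 2
2^14 mod 39 = 4
2^15 mod 39 = 8
2^16 mod 39 = 16
2^17 mod 39 = 32
2^18 mod 39 = 25
2^19 mod 39 = 11
2^20 mod 39 = 22


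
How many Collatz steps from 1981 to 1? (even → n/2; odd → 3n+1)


1981 → 5944 → 2972 → 1486 → 743 → 2230 → 1115 → 3346 → 1673 → 5020 → 2510 → 1255 → 3766 → 1883 → 5650 → 2825 → 8476 → 4238 → 2119 → 6358 → 3179 → 9538 → 4769 → 14308 → 7154 → 3577 → 10732 → 5366 → 2683 → 8050 → 4025 → 12076 → 6038 → 3019 → 9058 → 4529 → 13588 → 6794 → 3397 → 10192 → 5096 → 2548 → 1274 → 637 → 1912 → 956 → 478 → 239 → 718 → 359 → 1078 → 539 → 1618 → 809 → 2428 → 1214 → 607 → 1822 → 911 → 2734 → 1367 → 4102 → 2051 → 6154 → 3077 → 9232 → 4616 → 2308 → 1154 → 577 → 1732 → 866 → 433 → 1300 → 650 → 325 → 976 → 488 → 244 → 122 → 61 → 184 → 92 → 46 → 23 → 70 → 35 → 106 → 53 → 160 → 80 → 40 → 20 → 10 → 5 → 16 → 8 → 4 → 2 → 1
Total steps = 99

99 steps


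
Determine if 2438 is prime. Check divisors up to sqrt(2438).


2438 / 2 = 1219 (exact division)
2438 is NOT prime.

No, 2438 is not prime


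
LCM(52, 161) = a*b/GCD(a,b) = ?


GCD(52, 161) = 1
LCM = 52*161/1 = 8372/1 = 8372

LCM = 8372


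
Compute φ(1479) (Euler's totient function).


1479 = 3 × 17 × 29
Prime factors: 3, 17, 29
φ(1479) = 1479 × (1-1/3) × (1-1/17) × (1-1/29)
= 1479 × 2/3 × 16/17 × 28/29 = 896

φ(1479) = 896


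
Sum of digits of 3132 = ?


3 + 1 + 3 + 2 = 9


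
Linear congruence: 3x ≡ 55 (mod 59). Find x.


GCD(3, 59) = 1, unique solution
a^(-1) mod 59 = 20
x = 20 * 55 mod 59 = 38

x ≡ 38 (mod 59)


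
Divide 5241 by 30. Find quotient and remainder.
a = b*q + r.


5241 = 30 * 174 + 21
Check: 5220 + 21 = 5241

q = 174, r = 21


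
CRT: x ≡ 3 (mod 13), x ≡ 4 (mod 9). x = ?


M = 13*9 = 117
M1 = M/13 = 9, M2 = M/9 = 13
M1^(-1) mod 13 = 3, M2^(-1) mod 9 = 7
x = 3*9*3 + 4*13*7 = 445
445 mod 117 = 94
Check: 94 mod 13 = 3 ✓, 94 mod 9 = 4 ✓

x ≡ 94 (mod 117)


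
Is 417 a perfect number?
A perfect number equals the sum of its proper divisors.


Proper divisors of 417: 1, 3, 139
Sum = 1 + 3 + 139 = 143

No, 417 is not perfect (143 ≠ 417)


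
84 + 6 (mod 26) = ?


84 + 6 = 90
90 mod 26 = 12


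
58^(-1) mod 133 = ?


Use the extended Euclidean algorithm on (133, 58); each row r = 133*s + 58*t:
r=133, s=1, t=0
r=58, s=0, t=1
q=2: r=17, s=1, t=-2   [133*(1) + 58*(-2) = 17]
q=3: r=7, s=-3, t=7   [133*(-3) + 58*(7) = 7]
q=2: r=3, s=7, t=-16   [133*(7) + 58*(-16) = 3]
q=2: r=1, s=-17, t=39   [133*(-17) + 58*(39) = 1]
q=3: r=0, s=58, t=-133   [133*(58) + 58*(-133) = 0]
GCD = 1 with t = 39, so 58*(39) ≡ 1 (mod 133)
Inverse = 39 mod 133 = 39
Check: 58 * 39 = 2262 ≡ 1 (mod 133)

58^(-1) ≡ 39 (mod 133)


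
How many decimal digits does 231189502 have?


231189502 has 9 digits in base 10
floor(log10(231189502)) + 1 = floor(8.3640) + 1 = 9

9 digits (base 10)


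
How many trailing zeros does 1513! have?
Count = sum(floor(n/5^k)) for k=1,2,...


floor(1513/5) = 302
floor(1513/25) = 60
floor(1513/125) = 12
floor(1513/625) = 2
Total = 376

376 trailing zeros


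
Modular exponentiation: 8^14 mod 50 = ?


8^1 mod 50 = 8
8^2 mod 50 = 14
8^3 mod 50 = 12
8^4 mod 50 = 46
8^5 mod 50 = 18
8^6 mod 50 = 44
8^7 mod 50 = 2
8^8 mod 50 = 16
8^9 mod 50 = 28
8^10 mod 50 = 24
8^11 mod 50 = 42
8^12 mod 50 = 36
8^13 mod 50 = 38
8^14 mod 50 = 4


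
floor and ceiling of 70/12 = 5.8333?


70/12 = 5.8333
floor = 5
ceil = 6

floor = 5, ceil = 6


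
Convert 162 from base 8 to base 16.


162 (base 8) = 114 (decimal)
114 (decimal) = 72 (base 16)


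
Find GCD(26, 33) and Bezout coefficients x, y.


Tabular extended Euclidean (each row: r = 26*s + 33*t):
r=26, s=1, t=0
r=33, s=0, t=1
q=0: r=26, s=1, t=0   [26*(1) + 33*(0) = 26]
q=1: r=7, s=-1, t=1   [26*(-1) + 33*(1) = 7]
q=3: r=5, s=4, t=-3   [26*(4) + 33*(-3) = 5]
q=1: r=2, s=-5, t=4   [26*(-5) + 33*(4) = 2]
q=2: r=1, s=14, t=-11   [26*(14) + 33*(-11) = 1]
q=2: r=0, s=-33, t=26   [26*(-33) + 33*(26) = 0]
GCD = 1; from the row with r=1: x=14, y=-11
Check: 26*(14) + 33*(-11) = 364 - 363 = 1

GCD = 1, x = 14, y = -11


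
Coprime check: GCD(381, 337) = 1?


Euclidean algorithm:
381 = 1 * 337 + 44
337 = 7 * 44 + 29
44 = 1 * 29 + 15
29 = 1 * 15 + 14
15 = 1 * 14 + 1
14 = 14 * 1 + 0
GCD(381, 337) = 1

Yes, coprime (GCD = 1)


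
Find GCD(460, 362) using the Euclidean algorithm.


460 = 1 * 362 + 98
362 = 3 * 98 + 68
98 = 1 * 68 + 30
68 = 2 * 30 + 8
30 = 3 * 8 + 6
8 = 1 * 6 + 2
6 = 3 * 2 + 0
GCD = 2


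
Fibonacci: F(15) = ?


Sequence: 1, 1, 2, 3, 5, 8, 13, 21, 34, 55, 89, 144, 233, 377, 610
F(15) = 610


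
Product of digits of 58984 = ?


5 × 8 × 9 × 8 × 4 = 11520


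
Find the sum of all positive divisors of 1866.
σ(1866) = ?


Divisors of 1866: 1, 2, 3, 6, 311, 622, 933, 1866
Sum = 1 + 2 + 3 + 6 + 311 + 622 + 933 + 1866 = 3744

σ(1866) = 3744


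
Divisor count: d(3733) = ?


3733 = 3733^1
d(3733) = (1+1) = 2

2 divisors


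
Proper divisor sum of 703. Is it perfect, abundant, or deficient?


Proper divisors: 1, 19, 37
Sum = 1 + 19 + 37 = 57
57 < 703 → deficient

s(703) = 57 (deficient)


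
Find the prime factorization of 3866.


3866 / 2 = 1933
1933 / 1933 = 1
3866 = 2 × 1933


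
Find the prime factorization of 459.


459 / 3 = 153
153 / 3 = 51
51 / 3 = 17
17 / 17 = 1
459 = 3^3 × 17


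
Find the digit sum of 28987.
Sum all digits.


2 + 8 + 9 + 8 + 7 = 34


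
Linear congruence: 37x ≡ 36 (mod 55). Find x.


GCD(37, 55) = 1, unique solution
a^(-1) mod 55 = 3
x = 3 * 36 mod 55 = 53

x ≡ 53 (mod 55)


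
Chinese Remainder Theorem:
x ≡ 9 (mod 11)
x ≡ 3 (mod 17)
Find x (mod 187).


M = 11*17 = 187
M1 = M/11 = 17, M2 = M/17 = 11
M1^(-1) mod 11 = 2, M2^(-1) mod 17 = 14
x = 9*17*2 + 3*11*14 = 768
768 mod 187 = 20
Check: 20 mod 11 = 9 ✓, 20 mod 17 = 3 ✓

x ≡ 20 (mod 187)


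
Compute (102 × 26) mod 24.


102 × 26 = 2652
2652 mod 24 = 12


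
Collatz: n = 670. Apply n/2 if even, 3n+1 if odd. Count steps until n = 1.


670 → 335 → 1006 → 503 → 1510 → 755 → 2266 → 1133 → 3400 → 1700 → 850 → 425 → 1276 → 638 → 319 → 958 → 479 → 1438 → 719 → 2158 → 1079 → 3238 → 1619 → 4858 → 2429 → 7288 → 3644 → 1822 → 911 → 2734 → 1367 → 4102 → 2051 → 6154 → 3077 → 9232 → 4616 → 2308 → 1154 → 577 → 1732 → 866 → 433 → 1300 → 650 → 325 → 976 → 488 → 244 → 122 → 61 → 184 → 92 → 46 → 23 → 70 → 35 → 106 → 53 → 160 → 80 → 40 → 20 → 10 → 5 → 16 → 8 → 4 → 2 → 1
Total steps = 69

69 steps


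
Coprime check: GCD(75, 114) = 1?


Euclidean algorithm:
114 = 1 * 75 + 39
75 = 1 * 39 + 36
39 = 1 * 36 + 3
36 = 12 * 3 + 0
GCD(75, 114) = 3

No, not coprime (GCD = 3)


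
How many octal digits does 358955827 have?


358955827 in base 8 = 2531235463
Number of digits = 10

10 digits (base 8)


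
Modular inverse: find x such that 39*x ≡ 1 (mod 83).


Use the extended Euclidean algorithm on (83, 39); each row r = 83*s + 39*t:
r=83, s=1, t=0
r=39, s=0, t=1
q=2: r=5, s=1, t=-2   [83*(1) + 39*(-2) = 5]
q=7: r=4, s=-7, t=15   [83*(-7) + 39*(15) = 4]
q=1: r=1, s=8, t=-17   [83*(8) + 39*(-17) = 1]
q=4: r=0, s=-39, t=83   [83*(-39) + 39*(83) = 0]
GCD = 1 with t = -17, so 39*(-17) ≡ 1 (mod 83)
Inverse = -17 mod 83 = 66
Check: 39 * 66 = 2574 ≡ 1 (mod 83)

39^(-1) ≡ 66 (mod 83)


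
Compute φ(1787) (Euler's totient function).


1787 = 1787
Prime factors: 1787
φ(1787) = 1787 × (1-1/1787)
= 1787 × 1786/1787 = 1786

φ(1787) = 1786


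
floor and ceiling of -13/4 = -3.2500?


-13/4 = -3.2500
floor = -4
ceil = -3

floor = -4, ceil = -3


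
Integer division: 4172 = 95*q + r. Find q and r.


4172 = 95 * 43 + 87
Check: 4085 + 87 = 4172

q = 43, r = 87


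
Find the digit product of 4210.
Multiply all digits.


4 × 2 × 1 × 0 = 0


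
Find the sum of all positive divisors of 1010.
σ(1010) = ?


Divisors of 1010: 1, 2, 5, 10, 101, 202, 505, 1010
Sum = 1 + 2 + 5 + 10 + 101 + 202 + 505 + 1010 = 1836

σ(1010) = 1836


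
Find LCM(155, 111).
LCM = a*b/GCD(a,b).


GCD(155, 111) = 1
LCM = 155*111/1 = 17205/1 = 17205

LCM = 17205


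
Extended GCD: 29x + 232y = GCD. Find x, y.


Tabular extended Euclidean (each row: r = 29*s + 232*t):
r=29, s=1, t=0
r=232, s=0, t=1
q=0: r=29, s=1, t=0   [29*(1) + 232*(0) = 29]
q=8: r=0, s=-8, t=1   [29*(-8) + 232*(1) = 0]
GCD = 29; from the row with r=29: x=1, y=0
Check: 29*(1) + 232*(0) = 29 + 0 = 29

GCD = 29, x = 1, y = 0


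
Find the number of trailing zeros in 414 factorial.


floor(414/5) = 82
floor(414/25) = 16
floor(414/125) = 3
Total = 101

101 trailing zeros


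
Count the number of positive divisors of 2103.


2103 = 3^1 × 701^1
d(2103) = (1+1) × (1+1) = 4

4 divisors


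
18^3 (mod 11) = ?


18^1 mod 11 = 7
18^2 mod 11 = 5
18^3 mod 11 = 2


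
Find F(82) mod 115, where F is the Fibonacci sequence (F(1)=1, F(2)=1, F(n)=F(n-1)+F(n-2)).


F(k) mod 115 for k=1..82:
1, 1, 2, 3, 5, 8, 13, 21, 34, 55, 89, 29, 3, 32, 35, 67, 102, 54, 41, 95, 21, 1, 22, 23, 45, 68, 113, 66, 64, 15, 79, 94, 58, 37, 95, 17, 112, 14, 11, 25, 36, 61, 97, 43, 25, 68, 93, 46, 24, 70, 94, 49, 28, 77, 105, 67, 57, 9, 66, 75, 26, 101, 12, 113, 10, 8, 18, 26, 44, 70, 114, 69, 68, 22, 90, 112, 87, 84, 56, 25, 81, 106
F(82) mod 115 = 106


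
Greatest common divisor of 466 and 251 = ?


466 = 1 * 251 + 215
251 = 1 * 215 + 36
215 = 5 * 36 + 35
36 = 1 * 35 + 1
35 = 35 * 1 + 0
GCD = 1


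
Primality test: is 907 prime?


Check divisors up to sqrt(907) = 30.1164
No divisors found.
907 is prime.

Yes, 907 is prime


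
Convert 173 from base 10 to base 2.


173 (base 10) = 173 (decimal)
173 (decimal) = 10101101 (base 2)


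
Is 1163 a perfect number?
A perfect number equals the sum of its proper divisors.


Proper divisors of 1163: 1
Sum = 1 = 1

No, 1163 is not perfect (1 ≠ 1163)


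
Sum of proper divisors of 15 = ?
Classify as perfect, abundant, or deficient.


Proper divisors: 1, 3, 5
Sum = 1 + 3 + 5 = 9
9 < 15 → deficient

s(15) = 9 (deficient)


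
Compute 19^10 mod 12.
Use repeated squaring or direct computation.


19^1 mod 12 = 7
19^2 mod 12 = 1
19^3 mod 12 = 7
19^4 mod 12 = 1
19^5 mod 12 = 7
19^6 mod 12 = 1
19^7 mod 12 = 7
19^8 mod 12 = 1
19^9 mod 12 = 7
19^10 mod 12 = 1


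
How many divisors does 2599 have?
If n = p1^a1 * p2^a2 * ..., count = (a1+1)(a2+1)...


2599 = 23^1 × 113^1
d(2599) = (1+1) × (1+1) = 4

4 divisors


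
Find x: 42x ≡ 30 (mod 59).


GCD(42, 59) = 1, unique solution
a^(-1) mod 59 = 52
x = 52 * 30 mod 59 = 26

x ≡ 26 (mod 59)


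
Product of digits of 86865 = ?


8 × 6 × 8 × 6 × 5 = 11520


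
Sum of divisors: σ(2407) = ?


Divisors of 2407: 1, 29, 83, 2407
Sum = 1 + 29 + 83 + 2407 = 2520

σ(2407) = 2520


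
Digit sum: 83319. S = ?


8 + 3 + 3 + 1 + 9 = 24


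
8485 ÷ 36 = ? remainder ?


8485 = 36 * 235 + 25
Check: 8460 + 25 = 8485

q = 235, r = 25


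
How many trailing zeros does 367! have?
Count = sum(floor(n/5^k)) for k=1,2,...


floor(367/5) = 73
floor(367/25) = 14
floor(367/125) = 2
Total = 89

89 trailing zeros


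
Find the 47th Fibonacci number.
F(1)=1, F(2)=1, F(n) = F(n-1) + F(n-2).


Sequence: 1, 1, 2, 3, 5, 8, 13, 21, 34, 55, 89, 144, 233, 377, 610, 987, 1597, 2584, 4181, 6765, 10946, 17711, 28657, 46368, 75025, 121393, 196418, 317811, 514229, 832040, 1346269, 2178309, 3524578, 5702887, 9227465, 14930352, 24157817, 39088169, 63245986, 102334155, 165580141, 267914296, 433494437, 701408733, 1134903170, 1836311903, 2971215073
F(47) = 2971215073


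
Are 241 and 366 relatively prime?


Euclidean algorithm:
366 = 1 * 241 + 125
241 = 1 * 125 + 116
125 = 1 * 116 + 9
116 = 12 * 9 + 8
9 = 1 * 8 + 1
8 = 8 * 1 + 0
GCD(241, 366) = 1

Yes, coprime (GCD = 1)


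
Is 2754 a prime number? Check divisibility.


2754 / 2 = 1377 (exact division)
2754 is NOT prime.

No, 2754 is not prime


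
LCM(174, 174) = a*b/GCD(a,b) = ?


GCD(174, 174) = 174
LCM = 174*174/174 = 30276/174 = 174

LCM = 174


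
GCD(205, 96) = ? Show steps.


205 = 2 * 96 + 13
96 = 7 * 13 + 5
13 = 2 * 5 + 3
5 = 1 * 3 + 2
3 = 1 * 2 + 1
2 = 2 * 1 + 0
GCD = 1


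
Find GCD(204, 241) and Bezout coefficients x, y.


Tabular extended Euclidean (each row: r = 204*s + 241*t):
r=204, s=1, t=0
r=241, s=0, t=1
q=0: r=204, s=1, t=0   [204*(1) + 241*(0) = 204]
q=1: r=37, s=-1, t=1   [204*(-1) + 241*(1) = 37]
q=5: r=19, s=6, t=-5   [204*(6) + 241*(-5) = 19]
q=1: r=18, s=-7, t=6   [204*(-7) + 241*(6) = 18]
q=1: r=1, s=13, t=-11   [204*(13) + 241*(-11) = 1]
q=18: r=0, s=-241, t=204   [204*(-241) + 241*(204) = 0]
GCD = 1; from the row with r=1: x=13, y=-11
Check: 204*(13) + 241*(-11) = 2652 - 2651 = 1

GCD = 1, x = 13, y = -11
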